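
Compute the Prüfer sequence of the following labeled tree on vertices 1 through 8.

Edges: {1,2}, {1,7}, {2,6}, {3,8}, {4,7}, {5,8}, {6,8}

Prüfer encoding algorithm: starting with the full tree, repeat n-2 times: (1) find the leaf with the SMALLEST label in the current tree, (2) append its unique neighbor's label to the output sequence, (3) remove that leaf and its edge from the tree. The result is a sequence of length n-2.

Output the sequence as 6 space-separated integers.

Step 1: leaves = {3,4,5}. Remove smallest leaf 3, emit neighbor 8.
Step 2: leaves = {4,5}. Remove smallest leaf 4, emit neighbor 7.
Step 3: leaves = {5,7}. Remove smallest leaf 5, emit neighbor 8.
Step 4: leaves = {7,8}. Remove smallest leaf 7, emit neighbor 1.
Step 5: leaves = {1,8}. Remove smallest leaf 1, emit neighbor 2.
Step 6: leaves = {2,8}. Remove smallest leaf 2, emit neighbor 6.
Done: 2 vertices remain (6, 8). Sequence = [8 7 8 1 2 6]

Answer: 8 7 8 1 2 6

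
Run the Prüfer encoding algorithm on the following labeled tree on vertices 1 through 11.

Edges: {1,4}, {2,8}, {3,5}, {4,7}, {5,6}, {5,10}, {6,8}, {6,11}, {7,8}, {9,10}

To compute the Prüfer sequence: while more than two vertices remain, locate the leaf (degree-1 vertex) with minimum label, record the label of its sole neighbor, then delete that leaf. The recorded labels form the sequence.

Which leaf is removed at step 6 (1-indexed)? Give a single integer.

Step 1: current leaves = {1,2,3,9,11}. Remove leaf 1 (neighbor: 4).
Step 2: current leaves = {2,3,4,9,11}. Remove leaf 2 (neighbor: 8).
Step 3: current leaves = {3,4,9,11}. Remove leaf 3 (neighbor: 5).
Step 4: current leaves = {4,9,11}. Remove leaf 4 (neighbor: 7).
Step 5: current leaves = {7,9,11}. Remove leaf 7 (neighbor: 8).
Step 6: current leaves = {8,9,11}. Remove leaf 8 (neighbor: 6).

Answer: 8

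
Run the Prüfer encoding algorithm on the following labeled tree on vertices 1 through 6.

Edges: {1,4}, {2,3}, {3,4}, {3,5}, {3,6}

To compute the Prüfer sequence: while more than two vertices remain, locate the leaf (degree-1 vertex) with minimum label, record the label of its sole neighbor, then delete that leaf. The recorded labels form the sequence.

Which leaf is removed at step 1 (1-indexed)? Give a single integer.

Answer: 1

Derivation:
Step 1: current leaves = {1,2,5,6}. Remove leaf 1 (neighbor: 4).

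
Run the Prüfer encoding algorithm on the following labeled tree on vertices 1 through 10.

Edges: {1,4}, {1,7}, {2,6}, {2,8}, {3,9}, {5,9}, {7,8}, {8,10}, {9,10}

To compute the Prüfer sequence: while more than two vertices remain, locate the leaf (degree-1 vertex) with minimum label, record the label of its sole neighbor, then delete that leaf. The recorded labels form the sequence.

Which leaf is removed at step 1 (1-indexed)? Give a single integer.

Step 1: current leaves = {3,4,5,6}. Remove leaf 3 (neighbor: 9).

Answer: 3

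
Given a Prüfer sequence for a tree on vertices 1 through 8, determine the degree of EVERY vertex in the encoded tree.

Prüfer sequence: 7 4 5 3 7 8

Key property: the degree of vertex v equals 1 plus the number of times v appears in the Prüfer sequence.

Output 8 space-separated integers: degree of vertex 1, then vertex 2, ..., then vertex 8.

Answer: 1 1 2 2 2 1 3 2

Derivation:
p_1 = 7: count[7] becomes 1
p_2 = 4: count[4] becomes 1
p_3 = 5: count[5] becomes 1
p_4 = 3: count[3] becomes 1
p_5 = 7: count[7] becomes 2
p_6 = 8: count[8] becomes 1
Degrees (1 + count): deg[1]=1+0=1, deg[2]=1+0=1, deg[3]=1+1=2, deg[4]=1+1=2, deg[5]=1+1=2, deg[6]=1+0=1, deg[7]=1+2=3, deg[8]=1+1=2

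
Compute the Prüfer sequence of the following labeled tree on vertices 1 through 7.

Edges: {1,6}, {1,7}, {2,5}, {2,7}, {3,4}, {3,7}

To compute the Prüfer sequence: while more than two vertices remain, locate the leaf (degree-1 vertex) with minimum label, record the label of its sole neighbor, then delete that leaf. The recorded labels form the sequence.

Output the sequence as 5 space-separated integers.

Step 1: leaves = {4,5,6}. Remove smallest leaf 4, emit neighbor 3.
Step 2: leaves = {3,5,6}. Remove smallest leaf 3, emit neighbor 7.
Step 3: leaves = {5,6}. Remove smallest leaf 5, emit neighbor 2.
Step 4: leaves = {2,6}. Remove smallest leaf 2, emit neighbor 7.
Step 5: leaves = {6,7}. Remove smallest leaf 6, emit neighbor 1.
Done: 2 vertices remain (1, 7). Sequence = [3 7 2 7 1]

Answer: 3 7 2 7 1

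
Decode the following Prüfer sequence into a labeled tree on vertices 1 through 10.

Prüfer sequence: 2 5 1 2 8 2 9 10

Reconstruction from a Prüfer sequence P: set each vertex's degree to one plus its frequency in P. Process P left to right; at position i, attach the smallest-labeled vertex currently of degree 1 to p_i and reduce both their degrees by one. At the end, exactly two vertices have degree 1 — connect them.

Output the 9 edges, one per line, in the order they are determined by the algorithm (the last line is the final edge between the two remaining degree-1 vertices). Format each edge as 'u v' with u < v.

Initial degrees: {1:2, 2:4, 3:1, 4:1, 5:2, 6:1, 7:1, 8:2, 9:2, 10:2}
Step 1: smallest deg-1 vertex = 3, p_1 = 2. Add edge {2,3}. Now deg[3]=0, deg[2]=3.
Step 2: smallest deg-1 vertex = 4, p_2 = 5. Add edge {4,5}. Now deg[4]=0, deg[5]=1.
Step 3: smallest deg-1 vertex = 5, p_3 = 1. Add edge {1,5}. Now deg[5]=0, deg[1]=1.
Step 4: smallest deg-1 vertex = 1, p_4 = 2. Add edge {1,2}. Now deg[1]=0, deg[2]=2.
Step 5: smallest deg-1 vertex = 6, p_5 = 8. Add edge {6,8}. Now deg[6]=0, deg[8]=1.
Step 6: smallest deg-1 vertex = 7, p_6 = 2. Add edge {2,7}. Now deg[7]=0, deg[2]=1.
Step 7: smallest deg-1 vertex = 2, p_7 = 9. Add edge {2,9}. Now deg[2]=0, deg[9]=1.
Step 8: smallest deg-1 vertex = 8, p_8 = 10. Add edge {8,10}. Now deg[8]=0, deg[10]=1.
Final: two remaining deg-1 vertices are 9, 10. Add edge {9,10}.

Answer: 2 3
4 5
1 5
1 2
6 8
2 7
2 9
8 10
9 10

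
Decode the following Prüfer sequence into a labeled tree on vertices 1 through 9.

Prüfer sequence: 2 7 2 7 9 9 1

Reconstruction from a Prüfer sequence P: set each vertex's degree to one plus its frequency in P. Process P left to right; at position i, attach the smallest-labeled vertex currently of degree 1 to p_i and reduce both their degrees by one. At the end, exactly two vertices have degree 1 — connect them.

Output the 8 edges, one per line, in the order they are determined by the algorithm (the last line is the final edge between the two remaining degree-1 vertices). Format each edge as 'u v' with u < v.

Answer: 2 3
4 7
2 5
2 7
6 9
7 9
1 8
1 9

Derivation:
Initial degrees: {1:2, 2:3, 3:1, 4:1, 5:1, 6:1, 7:3, 8:1, 9:3}
Step 1: smallest deg-1 vertex = 3, p_1 = 2. Add edge {2,3}. Now deg[3]=0, deg[2]=2.
Step 2: smallest deg-1 vertex = 4, p_2 = 7. Add edge {4,7}. Now deg[4]=0, deg[7]=2.
Step 3: smallest deg-1 vertex = 5, p_3 = 2. Add edge {2,5}. Now deg[5]=0, deg[2]=1.
Step 4: smallest deg-1 vertex = 2, p_4 = 7. Add edge {2,7}. Now deg[2]=0, deg[7]=1.
Step 5: smallest deg-1 vertex = 6, p_5 = 9. Add edge {6,9}. Now deg[6]=0, deg[9]=2.
Step 6: smallest deg-1 vertex = 7, p_6 = 9. Add edge {7,9}. Now deg[7]=0, deg[9]=1.
Step 7: smallest deg-1 vertex = 8, p_7 = 1. Add edge {1,8}. Now deg[8]=0, deg[1]=1.
Final: two remaining deg-1 vertices are 1, 9. Add edge {1,9}.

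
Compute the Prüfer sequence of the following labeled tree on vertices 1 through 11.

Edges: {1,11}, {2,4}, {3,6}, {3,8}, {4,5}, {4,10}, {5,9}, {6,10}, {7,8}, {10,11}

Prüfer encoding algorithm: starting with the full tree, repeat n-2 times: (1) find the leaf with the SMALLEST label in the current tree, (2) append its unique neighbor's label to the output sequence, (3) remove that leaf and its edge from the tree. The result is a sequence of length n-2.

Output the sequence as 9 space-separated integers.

Answer: 11 4 8 3 6 10 5 4 10

Derivation:
Step 1: leaves = {1,2,7,9}. Remove smallest leaf 1, emit neighbor 11.
Step 2: leaves = {2,7,9,11}. Remove smallest leaf 2, emit neighbor 4.
Step 3: leaves = {7,9,11}. Remove smallest leaf 7, emit neighbor 8.
Step 4: leaves = {8,9,11}. Remove smallest leaf 8, emit neighbor 3.
Step 5: leaves = {3,9,11}. Remove smallest leaf 3, emit neighbor 6.
Step 6: leaves = {6,9,11}. Remove smallest leaf 6, emit neighbor 10.
Step 7: leaves = {9,11}. Remove smallest leaf 9, emit neighbor 5.
Step 8: leaves = {5,11}. Remove smallest leaf 5, emit neighbor 4.
Step 9: leaves = {4,11}. Remove smallest leaf 4, emit neighbor 10.
Done: 2 vertices remain (10, 11). Sequence = [11 4 8 3 6 10 5 4 10]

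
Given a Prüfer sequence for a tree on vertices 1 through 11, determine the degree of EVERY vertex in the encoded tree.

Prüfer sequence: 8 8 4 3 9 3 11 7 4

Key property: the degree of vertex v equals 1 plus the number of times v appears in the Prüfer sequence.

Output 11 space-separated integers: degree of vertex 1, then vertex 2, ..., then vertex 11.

Answer: 1 1 3 3 1 1 2 3 2 1 2

Derivation:
p_1 = 8: count[8] becomes 1
p_2 = 8: count[8] becomes 2
p_3 = 4: count[4] becomes 1
p_4 = 3: count[3] becomes 1
p_5 = 9: count[9] becomes 1
p_6 = 3: count[3] becomes 2
p_7 = 11: count[11] becomes 1
p_8 = 7: count[7] becomes 1
p_9 = 4: count[4] becomes 2
Degrees (1 + count): deg[1]=1+0=1, deg[2]=1+0=1, deg[3]=1+2=3, deg[4]=1+2=3, deg[5]=1+0=1, deg[6]=1+0=1, deg[7]=1+1=2, deg[8]=1+2=3, deg[9]=1+1=2, deg[10]=1+0=1, deg[11]=1+1=2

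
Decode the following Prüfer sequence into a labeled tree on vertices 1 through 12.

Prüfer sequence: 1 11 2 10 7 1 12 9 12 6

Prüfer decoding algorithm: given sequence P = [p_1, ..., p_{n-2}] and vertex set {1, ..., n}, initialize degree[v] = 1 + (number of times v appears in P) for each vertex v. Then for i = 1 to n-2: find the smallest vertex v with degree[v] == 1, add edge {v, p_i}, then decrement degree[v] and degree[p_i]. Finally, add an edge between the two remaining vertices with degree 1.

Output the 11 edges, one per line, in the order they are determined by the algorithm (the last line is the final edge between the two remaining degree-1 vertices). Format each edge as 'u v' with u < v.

Answer: 1 3
4 11
2 5
2 10
7 8
1 7
1 12
9 10
9 12
6 11
6 12

Derivation:
Initial degrees: {1:3, 2:2, 3:1, 4:1, 5:1, 6:2, 7:2, 8:1, 9:2, 10:2, 11:2, 12:3}
Step 1: smallest deg-1 vertex = 3, p_1 = 1. Add edge {1,3}. Now deg[3]=0, deg[1]=2.
Step 2: smallest deg-1 vertex = 4, p_2 = 11. Add edge {4,11}. Now deg[4]=0, deg[11]=1.
Step 3: smallest deg-1 vertex = 5, p_3 = 2. Add edge {2,5}. Now deg[5]=0, deg[2]=1.
Step 4: smallest deg-1 vertex = 2, p_4 = 10. Add edge {2,10}. Now deg[2]=0, deg[10]=1.
Step 5: smallest deg-1 vertex = 8, p_5 = 7. Add edge {7,8}. Now deg[8]=0, deg[7]=1.
Step 6: smallest deg-1 vertex = 7, p_6 = 1. Add edge {1,7}. Now deg[7]=0, deg[1]=1.
Step 7: smallest deg-1 vertex = 1, p_7 = 12. Add edge {1,12}. Now deg[1]=0, deg[12]=2.
Step 8: smallest deg-1 vertex = 10, p_8 = 9. Add edge {9,10}. Now deg[10]=0, deg[9]=1.
Step 9: smallest deg-1 vertex = 9, p_9 = 12. Add edge {9,12}. Now deg[9]=0, deg[12]=1.
Step 10: smallest deg-1 vertex = 11, p_10 = 6. Add edge {6,11}. Now deg[11]=0, deg[6]=1.
Final: two remaining deg-1 vertices are 6, 12. Add edge {6,12}.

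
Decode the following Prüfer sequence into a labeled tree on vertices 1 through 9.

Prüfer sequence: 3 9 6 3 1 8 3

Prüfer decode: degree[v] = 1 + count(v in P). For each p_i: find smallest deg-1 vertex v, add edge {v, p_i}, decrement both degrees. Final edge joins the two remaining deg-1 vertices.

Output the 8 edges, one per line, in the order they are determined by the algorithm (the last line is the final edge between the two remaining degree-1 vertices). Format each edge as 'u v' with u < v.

Answer: 2 3
4 9
5 6
3 6
1 7
1 8
3 8
3 9

Derivation:
Initial degrees: {1:2, 2:1, 3:4, 4:1, 5:1, 6:2, 7:1, 8:2, 9:2}
Step 1: smallest deg-1 vertex = 2, p_1 = 3. Add edge {2,3}. Now deg[2]=0, deg[3]=3.
Step 2: smallest deg-1 vertex = 4, p_2 = 9. Add edge {4,9}. Now deg[4]=0, deg[9]=1.
Step 3: smallest deg-1 vertex = 5, p_3 = 6. Add edge {5,6}. Now deg[5]=0, deg[6]=1.
Step 4: smallest deg-1 vertex = 6, p_4 = 3. Add edge {3,6}. Now deg[6]=0, deg[3]=2.
Step 5: smallest deg-1 vertex = 7, p_5 = 1. Add edge {1,7}. Now deg[7]=0, deg[1]=1.
Step 6: smallest deg-1 vertex = 1, p_6 = 8. Add edge {1,8}. Now deg[1]=0, deg[8]=1.
Step 7: smallest deg-1 vertex = 8, p_7 = 3. Add edge {3,8}. Now deg[8]=0, deg[3]=1.
Final: two remaining deg-1 vertices are 3, 9. Add edge {3,9}.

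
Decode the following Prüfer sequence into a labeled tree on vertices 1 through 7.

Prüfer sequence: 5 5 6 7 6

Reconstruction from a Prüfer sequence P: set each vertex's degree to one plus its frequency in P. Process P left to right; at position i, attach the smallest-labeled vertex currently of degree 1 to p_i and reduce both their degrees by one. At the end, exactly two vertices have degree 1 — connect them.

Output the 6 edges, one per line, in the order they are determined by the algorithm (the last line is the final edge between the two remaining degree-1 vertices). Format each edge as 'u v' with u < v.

Answer: 1 5
2 5
3 6
4 7
5 6
6 7

Derivation:
Initial degrees: {1:1, 2:1, 3:1, 4:1, 5:3, 6:3, 7:2}
Step 1: smallest deg-1 vertex = 1, p_1 = 5. Add edge {1,5}. Now deg[1]=0, deg[5]=2.
Step 2: smallest deg-1 vertex = 2, p_2 = 5. Add edge {2,5}. Now deg[2]=0, deg[5]=1.
Step 3: smallest deg-1 vertex = 3, p_3 = 6. Add edge {3,6}. Now deg[3]=0, deg[6]=2.
Step 4: smallest deg-1 vertex = 4, p_4 = 7. Add edge {4,7}. Now deg[4]=0, deg[7]=1.
Step 5: smallest deg-1 vertex = 5, p_5 = 6. Add edge {5,6}. Now deg[5]=0, deg[6]=1.
Final: two remaining deg-1 vertices are 6, 7. Add edge {6,7}.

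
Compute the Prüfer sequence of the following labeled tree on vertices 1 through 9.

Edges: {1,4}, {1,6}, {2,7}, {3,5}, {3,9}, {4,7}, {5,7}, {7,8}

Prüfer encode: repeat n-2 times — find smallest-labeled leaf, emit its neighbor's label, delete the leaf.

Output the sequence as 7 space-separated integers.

Answer: 7 1 4 7 7 5 3

Derivation:
Step 1: leaves = {2,6,8,9}. Remove smallest leaf 2, emit neighbor 7.
Step 2: leaves = {6,8,9}. Remove smallest leaf 6, emit neighbor 1.
Step 3: leaves = {1,8,9}. Remove smallest leaf 1, emit neighbor 4.
Step 4: leaves = {4,8,9}. Remove smallest leaf 4, emit neighbor 7.
Step 5: leaves = {8,9}. Remove smallest leaf 8, emit neighbor 7.
Step 6: leaves = {7,9}. Remove smallest leaf 7, emit neighbor 5.
Step 7: leaves = {5,9}. Remove smallest leaf 5, emit neighbor 3.
Done: 2 vertices remain (3, 9). Sequence = [7 1 4 7 7 5 3]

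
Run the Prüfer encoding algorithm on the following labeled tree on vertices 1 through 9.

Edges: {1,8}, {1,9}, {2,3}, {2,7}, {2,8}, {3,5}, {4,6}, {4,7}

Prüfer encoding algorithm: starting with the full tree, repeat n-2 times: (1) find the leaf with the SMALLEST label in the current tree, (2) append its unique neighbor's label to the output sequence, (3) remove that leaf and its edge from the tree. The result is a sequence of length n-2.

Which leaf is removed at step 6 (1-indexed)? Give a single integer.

Step 1: current leaves = {5,6,9}. Remove leaf 5 (neighbor: 3).
Step 2: current leaves = {3,6,9}. Remove leaf 3 (neighbor: 2).
Step 3: current leaves = {6,9}. Remove leaf 6 (neighbor: 4).
Step 4: current leaves = {4,9}. Remove leaf 4 (neighbor: 7).
Step 5: current leaves = {7,9}. Remove leaf 7 (neighbor: 2).
Step 6: current leaves = {2,9}. Remove leaf 2 (neighbor: 8).

Answer: 2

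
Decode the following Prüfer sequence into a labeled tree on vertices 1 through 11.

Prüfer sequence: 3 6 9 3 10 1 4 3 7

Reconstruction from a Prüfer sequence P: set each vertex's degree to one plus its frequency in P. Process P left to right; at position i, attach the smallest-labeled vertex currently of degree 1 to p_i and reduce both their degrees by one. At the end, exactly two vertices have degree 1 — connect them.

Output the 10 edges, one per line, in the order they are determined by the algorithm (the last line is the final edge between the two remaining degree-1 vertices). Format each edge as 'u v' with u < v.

Initial degrees: {1:2, 2:1, 3:4, 4:2, 5:1, 6:2, 7:2, 8:1, 9:2, 10:2, 11:1}
Step 1: smallest deg-1 vertex = 2, p_1 = 3. Add edge {2,3}. Now deg[2]=0, deg[3]=3.
Step 2: smallest deg-1 vertex = 5, p_2 = 6. Add edge {5,6}. Now deg[5]=0, deg[6]=1.
Step 3: smallest deg-1 vertex = 6, p_3 = 9. Add edge {6,9}. Now deg[6]=0, deg[9]=1.
Step 4: smallest deg-1 vertex = 8, p_4 = 3. Add edge {3,8}. Now deg[8]=0, deg[3]=2.
Step 5: smallest deg-1 vertex = 9, p_5 = 10. Add edge {9,10}. Now deg[9]=0, deg[10]=1.
Step 6: smallest deg-1 vertex = 10, p_6 = 1. Add edge {1,10}. Now deg[10]=0, deg[1]=1.
Step 7: smallest deg-1 vertex = 1, p_7 = 4. Add edge {1,4}. Now deg[1]=0, deg[4]=1.
Step 8: smallest deg-1 vertex = 4, p_8 = 3. Add edge {3,4}. Now deg[4]=0, deg[3]=1.
Step 9: smallest deg-1 vertex = 3, p_9 = 7. Add edge {3,7}. Now deg[3]=0, deg[7]=1.
Final: two remaining deg-1 vertices are 7, 11. Add edge {7,11}.

Answer: 2 3
5 6
6 9
3 8
9 10
1 10
1 4
3 4
3 7
7 11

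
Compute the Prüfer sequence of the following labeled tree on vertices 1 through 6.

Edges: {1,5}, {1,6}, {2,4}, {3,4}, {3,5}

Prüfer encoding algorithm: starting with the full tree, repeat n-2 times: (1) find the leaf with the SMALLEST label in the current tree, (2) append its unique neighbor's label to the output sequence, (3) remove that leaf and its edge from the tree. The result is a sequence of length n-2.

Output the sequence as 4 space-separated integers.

Step 1: leaves = {2,6}. Remove smallest leaf 2, emit neighbor 4.
Step 2: leaves = {4,6}. Remove smallest leaf 4, emit neighbor 3.
Step 3: leaves = {3,6}. Remove smallest leaf 3, emit neighbor 5.
Step 4: leaves = {5,6}. Remove smallest leaf 5, emit neighbor 1.
Done: 2 vertices remain (1, 6). Sequence = [4 3 5 1]

Answer: 4 3 5 1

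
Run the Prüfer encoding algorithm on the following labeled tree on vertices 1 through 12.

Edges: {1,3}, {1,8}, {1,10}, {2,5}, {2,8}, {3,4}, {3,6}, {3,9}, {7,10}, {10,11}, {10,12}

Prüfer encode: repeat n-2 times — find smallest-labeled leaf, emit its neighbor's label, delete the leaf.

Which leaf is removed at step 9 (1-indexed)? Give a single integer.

Step 1: current leaves = {4,5,6,7,9,11,12}. Remove leaf 4 (neighbor: 3).
Step 2: current leaves = {5,6,7,9,11,12}. Remove leaf 5 (neighbor: 2).
Step 3: current leaves = {2,6,7,9,11,12}. Remove leaf 2 (neighbor: 8).
Step 4: current leaves = {6,7,8,9,11,12}. Remove leaf 6 (neighbor: 3).
Step 5: current leaves = {7,8,9,11,12}. Remove leaf 7 (neighbor: 10).
Step 6: current leaves = {8,9,11,12}. Remove leaf 8 (neighbor: 1).
Step 7: current leaves = {9,11,12}. Remove leaf 9 (neighbor: 3).
Step 8: current leaves = {3,11,12}. Remove leaf 3 (neighbor: 1).
Step 9: current leaves = {1,11,12}. Remove leaf 1 (neighbor: 10).

Answer: 1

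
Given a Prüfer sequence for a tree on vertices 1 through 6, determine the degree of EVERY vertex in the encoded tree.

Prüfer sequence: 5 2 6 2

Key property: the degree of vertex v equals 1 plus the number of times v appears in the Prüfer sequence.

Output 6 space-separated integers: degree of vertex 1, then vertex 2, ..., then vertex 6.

Answer: 1 3 1 1 2 2

Derivation:
p_1 = 5: count[5] becomes 1
p_2 = 2: count[2] becomes 1
p_3 = 6: count[6] becomes 1
p_4 = 2: count[2] becomes 2
Degrees (1 + count): deg[1]=1+0=1, deg[2]=1+2=3, deg[3]=1+0=1, deg[4]=1+0=1, deg[5]=1+1=2, deg[6]=1+1=2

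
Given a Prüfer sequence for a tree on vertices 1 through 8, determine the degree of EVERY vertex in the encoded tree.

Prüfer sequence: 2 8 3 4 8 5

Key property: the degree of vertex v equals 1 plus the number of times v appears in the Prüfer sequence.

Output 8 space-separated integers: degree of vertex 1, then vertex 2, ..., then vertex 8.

p_1 = 2: count[2] becomes 1
p_2 = 8: count[8] becomes 1
p_3 = 3: count[3] becomes 1
p_4 = 4: count[4] becomes 1
p_5 = 8: count[8] becomes 2
p_6 = 5: count[5] becomes 1
Degrees (1 + count): deg[1]=1+0=1, deg[2]=1+1=2, deg[3]=1+1=2, deg[4]=1+1=2, deg[5]=1+1=2, deg[6]=1+0=1, deg[7]=1+0=1, deg[8]=1+2=3

Answer: 1 2 2 2 2 1 1 3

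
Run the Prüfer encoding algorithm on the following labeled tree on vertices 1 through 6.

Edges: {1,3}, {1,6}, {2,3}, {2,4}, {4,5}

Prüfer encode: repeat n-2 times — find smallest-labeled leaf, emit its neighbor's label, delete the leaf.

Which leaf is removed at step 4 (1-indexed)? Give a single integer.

Answer: 3

Derivation:
Step 1: current leaves = {5,6}. Remove leaf 5 (neighbor: 4).
Step 2: current leaves = {4,6}. Remove leaf 4 (neighbor: 2).
Step 3: current leaves = {2,6}. Remove leaf 2 (neighbor: 3).
Step 4: current leaves = {3,6}. Remove leaf 3 (neighbor: 1).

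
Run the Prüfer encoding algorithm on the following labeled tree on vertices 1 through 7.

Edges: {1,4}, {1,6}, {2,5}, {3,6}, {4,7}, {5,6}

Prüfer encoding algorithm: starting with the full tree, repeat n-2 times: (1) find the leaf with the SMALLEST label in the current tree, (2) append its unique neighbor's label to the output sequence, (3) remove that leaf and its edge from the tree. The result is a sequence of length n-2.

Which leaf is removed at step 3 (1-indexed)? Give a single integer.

Answer: 5

Derivation:
Step 1: current leaves = {2,3,7}. Remove leaf 2 (neighbor: 5).
Step 2: current leaves = {3,5,7}. Remove leaf 3 (neighbor: 6).
Step 3: current leaves = {5,7}. Remove leaf 5 (neighbor: 6).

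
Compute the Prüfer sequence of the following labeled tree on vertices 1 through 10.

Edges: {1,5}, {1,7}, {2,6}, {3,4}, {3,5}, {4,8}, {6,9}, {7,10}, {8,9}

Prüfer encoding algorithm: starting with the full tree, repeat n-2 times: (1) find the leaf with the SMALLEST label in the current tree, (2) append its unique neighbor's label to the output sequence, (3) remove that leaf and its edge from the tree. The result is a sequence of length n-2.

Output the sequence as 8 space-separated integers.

Step 1: leaves = {2,10}. Remove smallest leaf 2, emit neighbor 6.
Step 2: leaves = {6,10}. Remove smallest leaf 6, emit neighbor 9.
Step 3: leaves = {9,10}. Remove smallest leaf 9, emit neighbor 8.
Step 4: leaves = {8,10}. Remove smallest leaf 8, emit neighbor 4.
Step 5: leaves = {4,10}. Remove smallest leaf 4, emit neighbor 3.
Step 6: leaves = {3,10}. Remove smallest leaf 3, emit neighbor 5.
Step 7: leaves = {5,10}. Remove smallest leaf 5, emit neighbor 1.
Step 8: leaves = {1,10}. Remove smallest leaf 1, emit neighbor 7.
Done: 2 vertices remain (7, 10). Sequence = [6 9 8 4 3 5 1 7]

Answer: 6 9 8 4 3 5 1 7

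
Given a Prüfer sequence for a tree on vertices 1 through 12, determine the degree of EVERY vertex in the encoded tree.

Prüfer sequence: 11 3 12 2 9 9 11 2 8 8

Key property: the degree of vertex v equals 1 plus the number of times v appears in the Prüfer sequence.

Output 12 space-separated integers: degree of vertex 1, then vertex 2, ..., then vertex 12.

Answer: 1 3 2 1 1 1 1 3 3 1 3 2

Derivation:
p_1 = 11: count[11] becomes 1
p_2 = 3: count[3] becomes 1
p_3 = 12: count[12] becomes 1
p_4 = 2: count[2] becomes 1
p_5 = 9: count[9] becomes 1
p_6 = 9: count[9] becomes 2
p_7 = 11: count[11] becomes 2
p_8 = 2: count[2] becomes 2
p_9 = 8: count[8] becomes 1
p_10 = 8: count[8] becomes 2
Degrees (1 + count): deg[1]=1+0=1, deg[2]=1+2=3, deg[3]=1+1=2, deg[4]=1+0=1, deg[5]=1+0=1, deg[6]=1+0=1, deg[7]=1+0=1, deg[8]=1+2=3, deg[9]=1+2=3, deg[10]=1+0=1, deg[11]=1+2=3, deg[12]=1+1=2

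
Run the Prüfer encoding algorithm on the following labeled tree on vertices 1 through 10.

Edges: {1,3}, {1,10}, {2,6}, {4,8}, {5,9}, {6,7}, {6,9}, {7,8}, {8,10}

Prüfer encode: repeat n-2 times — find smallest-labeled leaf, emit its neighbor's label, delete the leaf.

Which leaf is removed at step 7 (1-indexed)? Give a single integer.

Step 1: current leaves = {2,3,4,5}. Remove leaf 2 (neighbor: 6).
Step 2: current leaves = {3,4,5}. Remove leaf 3 (neighbor: 1).
Step 3: current leaves = {1,4,5}. Remove leaf 1 (neighbor: 10).
Step 4: current leaves = {4,5,10}. Remove leaf 4 (neighbor: 8).
Step 5: current leaves = {5,10}. Remove leaf 5 (neighbor: 9).
Step 6: current leaves = {9,10}. Remove leaf 9 (neighbor: 6).
Step 7: current leaves = {6,10}. Remove leaf 6 (neighbor: 7).

Answer: 6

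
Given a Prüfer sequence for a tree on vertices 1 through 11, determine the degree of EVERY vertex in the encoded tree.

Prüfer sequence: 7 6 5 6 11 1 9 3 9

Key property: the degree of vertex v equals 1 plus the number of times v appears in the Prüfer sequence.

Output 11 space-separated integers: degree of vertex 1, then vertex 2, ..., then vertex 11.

p_1 = 7: count[7] becomes 1
p_2 = 6: count[6] becomes 1
p_3 = 5: count[5] becomes 1
p_4 = 6: count[6] becomes 2
p_5 = 11: count[11] becomes 1
p_6 = 1: count[1] becomes 1
p_7 = 9: count[9] becomes 1
p_8 = 3: count[3] becomes 1
p_9 = 9: count[9] becomes 2
Degrees (1 + count): deg[1]=1+1=2, deg[2]=1+0=1, deg[3]=1+1=2, deg[4]=1+0=1, deg[5]=1+1=2, deg[6]=1+2=3, deg[7]=1+1=2, deg[8]=1+0=1, deg[9]=1+2=3, deg[10]=1+0=1, deg[11]=1+1=2

Answer: 2 1 2 1 2 3 2 1 3 1 2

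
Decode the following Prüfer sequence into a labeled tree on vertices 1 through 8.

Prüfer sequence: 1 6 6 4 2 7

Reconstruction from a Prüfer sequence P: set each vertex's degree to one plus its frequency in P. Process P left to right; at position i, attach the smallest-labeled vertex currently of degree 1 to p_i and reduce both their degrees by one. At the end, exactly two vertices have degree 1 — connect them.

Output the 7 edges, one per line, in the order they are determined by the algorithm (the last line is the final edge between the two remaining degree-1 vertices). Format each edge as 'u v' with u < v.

Answer: 1 3
1 6
5 6
4 6
2 4
2 7
7 8

Derivation:
Initial degrees: {1:2, 2:2, 3:1, 4:2, 5:1, 6:3, 7:2, 8:1}
Step 1: smallest deg-1 vertex = 3, p_1 = 1. Add edge {1,3}. Now deg[3]=0, deg[1]=1.
Step 2: smallest deg-1 vertex = 1, p_2 = 6. Add edge {1,6}. Now deg[1]=0, deg[6]=2.
Step 3: smallest deg-1 vertex = 5, p_3 = 6. Add edge {5,6}. Now deg[5]=0, deg[6]=1.
Step 4: smallest deg-1 vertex = 6, p_4 = 4. Add edge {4,6}. Now deg[6]=0, deg[4]=1.
Step 5: smallest deg-1 vertex = 4, p_5 = 2. Add edge {2,4}. Now deg[4]=0, deg[2]=1.
Step 6: smallest deg-1 vertex = 2, p_6 = 7. Add edge {2,7}. Now deg[2]=0, deg[7]=1.
Final: two remaining deg-1 vertices are 7, 8. Add edge {7,8}.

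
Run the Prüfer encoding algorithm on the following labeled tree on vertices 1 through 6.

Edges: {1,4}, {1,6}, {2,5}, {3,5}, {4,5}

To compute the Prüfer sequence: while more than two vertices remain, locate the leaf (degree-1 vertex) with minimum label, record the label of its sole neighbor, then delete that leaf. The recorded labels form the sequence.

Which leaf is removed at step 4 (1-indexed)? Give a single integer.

Answer: 4

Derivation:
Step 1: current leaves = {2,3,6}. Remove leaf 2 (neighbor: 5).
Step 2: current leaves = {3,6}. Remove leaf 3 (neighbor: 5).
Step 3: current leaves = {5,6}. Remove leaf 5 (neighbor: 4).
Step 4: current leaves = {4,6}. Remove leaf 4 (neighbor: 1).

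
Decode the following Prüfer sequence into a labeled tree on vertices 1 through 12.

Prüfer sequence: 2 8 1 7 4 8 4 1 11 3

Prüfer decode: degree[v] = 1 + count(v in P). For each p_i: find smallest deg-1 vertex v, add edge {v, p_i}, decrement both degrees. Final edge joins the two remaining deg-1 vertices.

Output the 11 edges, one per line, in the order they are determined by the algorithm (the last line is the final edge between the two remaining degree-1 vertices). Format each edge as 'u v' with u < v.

Initial degrees: {1:3, 2:2, 3:2, 4:3, 5:1, 6:1, 7:2, 8:3, 9:1, 10:1, 11:2, 12:1}
Step 1: smallest deg-1 vertex = 5, p_1 = 2. Add edge {2,5}. Now deg[5]=0, deg[2]=1.
Step 2: smallest deg-1 vertex = 2, p_2 = 8. Add edge {2,8}. Now deg[2]=0, deg[8]=2.
Step 3: smallest deg-1 vertex = 6, p_3 = 1. Add edge {1,6}. Now deg[6]=0, deg[1]=2.
Step 4: smallest deg-1 vertex = 9, p_4 = 7. Add edge {7,9}. Now deg[9]=0, deg[7]=1.
Step 5: smallest deg-1 vertex = 7, p_5 = 4. Add edge {4,7}. Now deg[7]=0, deg[4]=2.
Step 6: smallest deg-1 vertex = 10, p_6 = 8. Add edge {8,10}. Now deg[10]=0, deg[8]=1.
Step 7: smallest deg-1 vertex = 8, p_7 = 4. Add edge {4,8}. Now deg[8]=0, deg[4]=1.
Step 8: smallest deg-1 vertex = 4, p_8 = 1. Add edge {1,4}. Now deg[4]=0, deg[1]=1.
Step 9: smallest deg-1 vertex = 1, p_9 = 11. Add edge {1,11}. Now deg[1]=0, deg[11]=1.
Step 10: smallest deg-1 vertex = 11, p_10 = 3. Add edge {3,11}. Now deg[11]=0, deg[3]=1.
Final: two remaining deg-1 vertices are 3, 12. Add edge {3,12}.

Answer: 2 5
2 8
1 6
7 9
4 7
8 10
4 8
1 4
1 11
3 11
3 12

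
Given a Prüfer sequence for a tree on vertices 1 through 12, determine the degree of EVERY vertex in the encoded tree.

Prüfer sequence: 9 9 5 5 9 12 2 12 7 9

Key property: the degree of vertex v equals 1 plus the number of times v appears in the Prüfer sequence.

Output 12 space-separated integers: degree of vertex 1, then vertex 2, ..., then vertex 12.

Answer: 1 2 1 1 3 1 2 1 5 1 1 3

Derivation:
p_1 = 9: count[9] becomes 1
p_2 = 9: count[9] becomes 2
p_3 = 5: count[5] becomes 1
p_4 = 5: count[5] becomes 2
p_5 = 9: count[9] becomes 3
p_6 = 12: count[12] becomes 1
p_7 = 2: count[2] becomes 1
p_8 = 12: count[12] becomes 2
p_9 = 7: count[7] becomes 1
p_10 = 9: count[9] becomes 4
Degrees (1 + count): deg[1]=1+0=1, deg[2]=1+1=2, deg[3]=1+0=1, deg[4]=1+0=1, deg[5]=1+2=3, deg[6]=1+0=1, deg[7]=1+1=2, deg[8]=1+0=1, deg[9]=1+4=5, deg[10]=1+0=1, deg[11]=1+0=1, deg[12]=1+2=3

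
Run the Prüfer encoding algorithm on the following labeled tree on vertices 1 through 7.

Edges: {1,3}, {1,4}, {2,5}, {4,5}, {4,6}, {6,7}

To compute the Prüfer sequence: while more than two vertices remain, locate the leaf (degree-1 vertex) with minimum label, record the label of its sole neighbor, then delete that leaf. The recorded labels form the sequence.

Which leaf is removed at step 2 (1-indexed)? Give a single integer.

Step 1: current leaves = {2,3,7}. Remove leaf 2 (neighbor: 5).
Step 2: current leaves = {3,5,7}. Remove leaf 3 (neighbor: 1).

Answer: 3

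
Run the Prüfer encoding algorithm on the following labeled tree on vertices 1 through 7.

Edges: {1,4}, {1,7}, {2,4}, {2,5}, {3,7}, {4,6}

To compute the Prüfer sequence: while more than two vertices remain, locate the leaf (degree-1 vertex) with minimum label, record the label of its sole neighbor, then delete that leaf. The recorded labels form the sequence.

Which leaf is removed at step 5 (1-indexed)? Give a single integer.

Answer: 4

Derivation:
Step 1: current leaves = {3,5,6}. Remove leaf 3 (neighbor: 7).
Step 2: current leaves = {5,6,7}. Remove leaf 5 (neighbor: 2).
Step 3: current leaves = {2,6,7}. Remove leaf 2 (neighbor: 4).
Step 4: current leaves = {6,7}. Remove leaf 6 (neighbor: 4).
Step 5: current leaves = {4,7}. Remove leaf 4 (neighbor: 1).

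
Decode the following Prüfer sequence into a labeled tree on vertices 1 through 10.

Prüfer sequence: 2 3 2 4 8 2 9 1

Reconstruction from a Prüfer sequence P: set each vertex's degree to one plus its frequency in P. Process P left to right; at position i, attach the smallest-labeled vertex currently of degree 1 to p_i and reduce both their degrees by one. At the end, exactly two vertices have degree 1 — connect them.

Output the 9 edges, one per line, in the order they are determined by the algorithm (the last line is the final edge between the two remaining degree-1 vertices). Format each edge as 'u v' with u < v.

Initial degrees: {1:2, 2:4, 3:2, 4:2, 5:1, 6:1, 7:1, 8:2, 9:2, 10:1}
Step 1: smallest deg-1 vertex = 5, p_1 = 2. Add edge {2,5}. Now deg[5]=0, deg[2]=3.
Step 2: smallest deg-1 vertex = 6, p_2 = 3. Add edge {3,6}. Now deg[6]=0, deg[3]=1.
Step 3: smallest deg-1 vertex = 3, p_3 = 2. Add edge {2,3}. Now deg[3]=0, deg[2]=2.
Step 4: smallest deg-1 vertex = 7, p_4 = 4. Add edge {4,7}. Now deg[7]=0, deg[4]=1.
Step 5: smallest deg-1 vertex = 4, p_5 = 8. Add edge {4,8}. Now deg[4]=0, deg[8]=1.
Step 6: smallest deg-1 vertex = 8, p_6 = 2. Add edge {2,8}. Now deg[8]=0, deg[2]=1.
Step 7: smallest deg-1 vertex = 2, p_7 = 9. Add edge {2,9}. Now deg[2]=0, deg[9]=1.
Step 8: smallest deg-1 vertex = 9, p_8 = 1. Add edge {1,9}. Now deg[9]=0, deg[1]=1.
Final: two remaining deg-1 vertices are 1, 10. Add edge {1,10}.

Answer: 2 5
3 6
2 3
4 7
4 8
2 8
2 9
1 9
1 10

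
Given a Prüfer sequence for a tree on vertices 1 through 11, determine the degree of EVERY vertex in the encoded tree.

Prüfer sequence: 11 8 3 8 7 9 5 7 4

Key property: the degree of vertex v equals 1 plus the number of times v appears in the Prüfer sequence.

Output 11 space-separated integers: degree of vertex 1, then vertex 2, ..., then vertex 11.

Answer: 1 1 2 2 2 1 3 3 2 1 2

Derivation:
p_1 = 11: count[11] becomes 1
p_2 = 8: count[8] becomes 1
p_3 = 3: count[3] becomes 1
p_4 = 8: count[8] becomes 2
p_5 = 7: count[7] becomes 1
p_6 = 9: count[9] becomes 1
p_7 = 5: count[5] becomes 1
p_8 = 7: count[7] becomes 2
p_9 = 4: count[4] becomes 1
Degrees (1 + count): deg[1]=1+0=1, deg[2]=1+0=1, deg[3]=1+1=2, deg[4]=1+1=2, deg[5]=1+1=2, deg[6]=1+0=1, deg[7]=1+2=3, deg[8]=1+2=3, deg[9]=1+1=2, deg[10]=1+0=1, deg[11]=1+1=2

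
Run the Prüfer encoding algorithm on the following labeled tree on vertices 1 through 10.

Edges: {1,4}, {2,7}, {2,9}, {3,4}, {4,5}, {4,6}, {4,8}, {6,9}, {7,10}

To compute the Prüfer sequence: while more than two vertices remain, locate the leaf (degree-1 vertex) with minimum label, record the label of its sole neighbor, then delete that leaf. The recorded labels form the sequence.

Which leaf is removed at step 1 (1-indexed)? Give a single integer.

Answer: 1

Derivation:
Step 1: current leaves = {1,3,5,8,10}. Remove leaf 1 (neighbor: 4).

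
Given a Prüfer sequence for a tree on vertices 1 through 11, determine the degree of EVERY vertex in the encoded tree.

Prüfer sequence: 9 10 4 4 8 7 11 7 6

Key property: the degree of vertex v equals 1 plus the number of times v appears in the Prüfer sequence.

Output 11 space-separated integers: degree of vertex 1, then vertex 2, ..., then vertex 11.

Answer: 1 1 1 3 1 2 3 2 2 2 2

Derivation:
p_1 = 9: count[9] becomes 1
p_2 = 10: count[10] becomes 1
p_3 = 4: count[4] becomes 1
p_4 = 4: count[4] becomes 2
p_5 = 8: count[8] becomes 1
p_6 = 7: count[7] becomes 1
p_7 = 11: count[11] becomes 1
p_8 = 7: count[7] becomes 2
p_9 = 6: count[6] becomes 1
Degrees (1 + count): deg[1]=1+0=1, deg[2]=1+0=1, deg[3]=1+0=1, deg[4]=1+2=3, deg[5]=1+0=1, deg[6]=1+1=2, deg[7]=1+2=3, deg[8]=1+1=2, deg[9]=1+1=2, deg[10]=1+1=2, deg[11]=1+1=2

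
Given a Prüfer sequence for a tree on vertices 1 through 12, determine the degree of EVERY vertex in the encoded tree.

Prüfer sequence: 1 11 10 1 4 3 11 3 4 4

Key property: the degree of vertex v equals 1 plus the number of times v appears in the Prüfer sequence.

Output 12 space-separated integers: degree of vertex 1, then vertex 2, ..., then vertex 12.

p_1 = 1: count[1] becomes 1
p_2 = 11: count[11] becomes 1
p_3 = 10: count[10] becomes 1
p_4 = 1: count[1] becomes 2
p_5 = 4: count[4] becomes 1
p_6 = 3: count[3] becomes 1
p_7 = 11: count[11] becomes 2
p_8 = 3: count[3] becomes 2
p_9 = 4: count[4] becomes 2
p_10 = 4: count[4] becomes 3
Degrees (1 + count): deg[1]=1+2=3, deg[2]=1+0=1, deg[3]=1+2=3, deg[4]=1+3=4, deg[5]=1+0=1, deg[6]=1+0=1, deg[7]=1+0=1, deg[8]=1+0=1, deg[9]=1+0=1, deg[10]=1+1=2, deg[11]=1+2=3, deg[12]=1+0=1

Answer: 3 1 3 4 1 1 1 1 1 2 3 1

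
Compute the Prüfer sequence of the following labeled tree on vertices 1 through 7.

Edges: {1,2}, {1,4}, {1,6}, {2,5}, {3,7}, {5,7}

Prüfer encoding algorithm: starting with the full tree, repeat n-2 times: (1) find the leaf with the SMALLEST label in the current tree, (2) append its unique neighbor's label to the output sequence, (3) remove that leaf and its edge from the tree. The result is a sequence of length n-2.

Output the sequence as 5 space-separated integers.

Answer: 7 1 1 2 5

Derivation:
Step 1: leaves = {3,4,6}. Remove smallest leaf 3, emit neighbor 7.
Step 2: leaves = {4,6,7}. Remove smallest leaf 4, emit neighbor 1.
Step 3: leaves = {6,7}. Remove smallest leaf 6, emit neighbor 1.
Step 4: leaves = {1,7}. Remove smallest leaf 1, emit neighbor 2.
Step 5: leaves = {2,7}. Remove smallest leaf 2, emit neighbor 5.
Done: 2 vertices remain (5, 7). Sequence = [7 1 1 2 5]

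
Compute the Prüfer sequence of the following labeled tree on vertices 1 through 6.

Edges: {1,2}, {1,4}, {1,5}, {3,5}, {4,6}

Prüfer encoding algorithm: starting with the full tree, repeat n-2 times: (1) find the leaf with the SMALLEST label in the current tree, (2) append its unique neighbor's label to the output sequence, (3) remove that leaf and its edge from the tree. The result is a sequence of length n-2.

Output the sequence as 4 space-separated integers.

Answer: 1 5 1 4

Derivation:
Step 1: leaves = {2,3,6}. Remove smallest leaf 2, emit neighbor 1.
Step 2: leaves = {3,6}. Remove smallest leaf 3, emit neighbor 5.
Step 3: leaves = {5,6}. Remove smallest leaf 5, emit neighbor 1.
Step 4: leaves = {1,6}. Remove smallest leaf 1, emit neighbor 4.
Done: 2 vertices remain (4, 6). Sequence = [1 5 1 4]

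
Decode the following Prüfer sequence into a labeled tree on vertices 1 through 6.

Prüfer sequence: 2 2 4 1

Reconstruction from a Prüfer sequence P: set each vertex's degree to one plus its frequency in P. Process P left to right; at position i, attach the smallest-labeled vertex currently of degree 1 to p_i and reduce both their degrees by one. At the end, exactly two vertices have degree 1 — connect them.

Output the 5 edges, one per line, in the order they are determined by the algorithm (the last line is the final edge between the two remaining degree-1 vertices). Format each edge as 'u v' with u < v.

Initial degrees: {1:2, 2:3, 3:1, 4:2, 5:1, 6:1}
Step 1: smallest deg-1 vertex = 3, p_1 = 2. Add edge {2,3}. Now deg[3]=0, deg[2]=2.
Step 2: smallest deg-1 vertex = 5, p_2 = 2. Add edge {2,5}. Now deg[5]=0, deg[2]=1.
Step 3: smallest deg-1 vertex = 2, p_3 = 4. Add edge {2,4}. Now deg[2]=0, deg[4]=1.
Step 4: smallest deg-1 vertex = 4, p_4 = 1. Add edge {1,4}. Now deg[4]=0, deg[1]=1.
Final: two remaining deg-1 vertices are 1, 6. Add edge {1,6}.

Answer: 2 3
2 5
2 4
1 4
1 6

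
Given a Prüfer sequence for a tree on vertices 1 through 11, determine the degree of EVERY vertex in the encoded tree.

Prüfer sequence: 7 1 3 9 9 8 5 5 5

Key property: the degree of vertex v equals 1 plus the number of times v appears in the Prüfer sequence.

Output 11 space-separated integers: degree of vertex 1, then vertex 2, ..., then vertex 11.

Answer: 2 1 2 1 4 1 2 2 3 1 1

Derivation:
p_1 = 7: count[7] becomes 1
p_2 = 1: count[1] becomes 1
p_3 = 3: count[3] becomes 1
p_4 = 9: count[9] becomes 1
p_5 = 9: count[9] becomes 2
p_6 = 8: count[8] becomes 1
p_7 = 5: count[5] becomes 1
p_8 = 5: count[5] becomes 2
p_9 = 5: count[5] becomes 3
Degrees (1 + count): deg[1]=1+1=2, deg[2]=1+0=1, deg[3]=1+1=2, deg[4]=1+0=1, deg[5]=1+3=4, deg[6]=1+0=1, deg[7]=1+1=2, deg[8]=1+1=2, deg[9]=1+2=3, deg[10]=1+0=1, deg[11]=1+0=1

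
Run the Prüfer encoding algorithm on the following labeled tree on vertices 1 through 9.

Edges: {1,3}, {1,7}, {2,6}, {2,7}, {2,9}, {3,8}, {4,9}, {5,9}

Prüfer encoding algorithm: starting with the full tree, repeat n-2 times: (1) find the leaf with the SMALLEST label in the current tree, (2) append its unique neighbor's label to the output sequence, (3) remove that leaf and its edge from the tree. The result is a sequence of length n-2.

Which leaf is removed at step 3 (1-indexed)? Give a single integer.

Step 1: current leaves = {4,5,6,8}. Remove leaf 4 (neighbor: 9).
Step 2: current leaves = {5,6,8}. Remove leaf 5 (neighbor: 9).
Step 3: current leaves = {6,8,9}. Remove leaf 6 (neighbor: 2).

Answer: 6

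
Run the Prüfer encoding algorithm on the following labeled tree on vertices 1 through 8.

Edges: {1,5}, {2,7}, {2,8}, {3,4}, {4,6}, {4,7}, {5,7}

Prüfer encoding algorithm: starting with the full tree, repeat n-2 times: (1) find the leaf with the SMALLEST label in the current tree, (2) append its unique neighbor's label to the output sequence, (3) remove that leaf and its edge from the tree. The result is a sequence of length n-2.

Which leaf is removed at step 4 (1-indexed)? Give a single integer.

Step 1: current leaves = {1,3,6,8}. Remove leaf 1 (neighbor: 5).
Step 2: current leaves = {3,5,6,8}. Remove leaf 3 (neighbor: 4).
Step 3: current leaves = {5,6,8}. Remove leaf 5 (neighbor: 7).
Step 4: current leaves = {6,8}. Remove leaf 6 (neighbor: 4).

Answer: 6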